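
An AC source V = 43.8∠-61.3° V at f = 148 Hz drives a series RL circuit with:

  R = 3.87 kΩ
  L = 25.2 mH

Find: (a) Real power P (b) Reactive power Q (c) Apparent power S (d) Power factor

Step 1 — Angular frequency: ω = 2π·f = 2π·148 = 929.9 rad/s.
Step 2 — Component impedances:
  R: Z = R = 3870 Ω
  L: Z = jωL = j·929.9·0.0252 = 0 + j23.43 Ω
Step 3 — Series combination: Z_total = R + L = 3870 + j23.43 Ω = 3870∠0.3° Ω.
Step 4 — Source phasor: V = 43.8∠-61.3° V = 21.03 - j38.42 V.
Step 5 — Current: I = V / Z = 0.005375 - j0.00996 A = 0.01132∠-61.6° A.
Step 6 — Complex power: S = V·I* = 0.4957 + j0.003002 VA.
Step 7 — Real power: P = Re(S) = 0.4957 W.
Step 8 — Reactive power: Q = Im(S) = 0.003002 VAR.
Step 9 — Apparent power: |S| = 0.4957 VA.
Step 10 — Power factor: PF = P/|S| = 1 (lagging).

(a) P = 0.4957 W  (b) Q = 0.003002 VAR  (c) S = 0.4957 VA  (d) PF = 1 (lagging)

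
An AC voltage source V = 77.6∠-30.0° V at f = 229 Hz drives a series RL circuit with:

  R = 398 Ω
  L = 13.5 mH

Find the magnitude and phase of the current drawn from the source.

Step 1 — Angular frequency: ω = 2π·f = 2π·229 = 1439 rad/s.
Step 2 — Component impedances:
  R: Z = R = 398 Ω
  L: Z = jωL = j·1439·0.0135 = 0 + j19.42 Ω
Step 3 — Series combination: Z_total = R + L = 398 + j19.42 Ω = 398.5∠2.8° Ω.
Step 4 — Source phasor: V = 77.6∠-30.0° V = 67.2 - j38.8 V.
Step 5 — Ohm's law: I = V / Z_total = (67.2 - j38.8) / (398 + j19.42) = 0.1637 - j0.1055 A.
Step 6 — Convert to polar: |I| = 0.1947 A, ∠I = -32.8°.

I = 0.1947∠-32.8° A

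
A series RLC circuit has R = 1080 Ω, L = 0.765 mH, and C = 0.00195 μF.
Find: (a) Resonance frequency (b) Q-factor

Step 1 — Resonance condition Im(Z)=0 gives ω₀ = 1/√(LC).
Step 2 — ω₀ = 1/√(0.000765·1.95e-09) = 8.188e+05 rad/s.
Step 3 — f₀ = ω₀/(2π) = 1.303e+05 Hz.
Step 4 — Series Q: Q = ω₀L/R = 8.188e+05·0.000765/1080 = 0.5799.

(a) f₀ = 1.303e+05 Hz  (b) Q = 0.5799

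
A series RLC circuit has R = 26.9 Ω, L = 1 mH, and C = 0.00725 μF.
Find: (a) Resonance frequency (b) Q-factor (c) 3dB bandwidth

Step 1 — Resonance condition Im(Z)=0 gives ω₀ = 1/√(LC).
Step 2 — ω₀ = 1/√(0.001·7.25e-09) = 3.714e+05 rad/s.
Step 3 — f₀ = ω₀/(2π) = 5.911e+04 Hz.
Step 4 — Series Q: Q = ω₀L/R = 3.714e+05·0.001/26.9 = 13.81.
Step 5 — 3dB bandwidth: Δω = ω₀/Q = 2.69e+04 rad/s; BW = Δω/(2π) = 4281 Hz.

(a) f₀ = 5.911e+04 Hz  (b) Q = 13.81  (c) BW = 4281 Hz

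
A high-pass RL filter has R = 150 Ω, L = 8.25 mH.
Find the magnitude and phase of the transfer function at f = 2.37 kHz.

Step 1 — Angular frequency: ω = 2π·2370 = 1.489e+04 rad/s.
Step 2 — Transfer function: H(jω) = jωL/(R + jωL).
Step 3 — Numerator jωL = j·122.9; denominator R + jωL = 150 + j122.9.
Step 4 — H = 0.4015 + j0.4902.
Step 5 — Magnitude: |H| = 0.6336 (-4.0 dB); phase: φ = 50.7°.

|H| = 0.6336 (-4.0 dB), φ = 50.7°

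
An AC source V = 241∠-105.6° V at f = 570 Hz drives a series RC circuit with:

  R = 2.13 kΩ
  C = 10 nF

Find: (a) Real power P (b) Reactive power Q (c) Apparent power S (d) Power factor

Step 1 — Angular frequency: ω = 2π·f = 2π·570 = 3581 rad/s.
Step 2 — Component impedances:
  R: Z = R = 2130 Ω
  C: Z = 1/(jωC) = -j/(ω·C) = 0 - j2.792e+04 Ω
Step 3 — Series combination: Z_total = R + C = 2130 - j2.792e+04 Ω = 2.8e+04∠-85.6° Ω.
Step 4 — Source phasor: V = 241∠-105.6° V = -64.81 - j232.1 V.
Step 5 — Current: I = V / Z = 0.008089 - j0.002938 A = 0.008606∠-20.0° A.
Step 6 — Complex power: S = V·I* = 0.1578 - j2.068 VA.
Step 7 — Real power: P = Re(S) = 0.1578 W.
Step 8 — Reactive power: Q = Im(S) = -2.068 VAR.
Step 9 — Apparent power: |S| = 2.074 VA.
Step 10 — Power factor: PF = P/|S| = 0.07606 (leading).

(a) P = 0.1578 W  (b) Q = -2.068 VAR  (c) S = 2.074 VA  (d) PF = 0.07606 (leading)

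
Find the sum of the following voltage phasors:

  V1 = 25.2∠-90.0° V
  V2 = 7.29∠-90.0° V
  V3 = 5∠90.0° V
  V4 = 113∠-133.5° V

Step 1 — Convert each phasor to rectangular form:
  V1 = 25.2·(cos(-90.0°) + j·sin(-90.0°)) = 0 - j25.2 V
  V2 = 7.29·(cos(-90.0°) + j·sin(-90.0°)) = 0 - j7.29 V
  V3 = 5·(cos(90.0°) + j·sin(90.0°)) = 0 + j5 V
  V4 = 113·(cos(-133.5°) + j·sin(-133.5°)) = -77.78 - j81.97 V
Step 2 — Sum components: V_total = -77.78 - j109.5 V.
Step 3 — Convert to polar: |V_total| = 134.3 V, ∠V_total = -125.4°.

V_total = 134.3∠-125.4° V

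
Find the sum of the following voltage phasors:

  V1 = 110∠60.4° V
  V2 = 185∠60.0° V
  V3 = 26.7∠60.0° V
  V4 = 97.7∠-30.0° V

Step 1 — Convert each phasor to rectangular form:
  V1 = 110·(cos(60.4°) + j·sin(60.4°)) = 54.33 + j95.64 V
  V2 = 185·(cos(60.0°) + j·sin(60.0°)) = 92.5 + j160.2 V
  V3 = 26.7·(cos(60.0°) + j·sin(60.0°)) = 13.35 + j23.12 V
  V4 = 97.7·(cos(-30.0°) + j·sin(-30.0°)) = 84.61 - j48.85 V
Step 2 — Sum components: V_total = 244.8 + j230.1 V.
Step 3 — Convert to polar: |V_total| = 336 V, ∠V_total = 43.2°.

V_total = 336∠43.2° V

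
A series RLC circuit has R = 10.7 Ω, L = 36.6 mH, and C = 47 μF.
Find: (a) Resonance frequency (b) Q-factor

Step 1 — Resonance condition Im(Z)=0 gives ω₀ = 1/√(LC).
Step 2 — ω₀ = 1/√(0.0366·4.7e-05) = 762.4 rad/s.
Step 3 — f₀ = ω₀/(2π) = 121.3 Hz.
Step 4 — Series Q: Q = ω₀L/R = 762.4·0.0366/10.7 = 2.608.

(a) f₀ = 121.3 Hz  (b) Q = 2.608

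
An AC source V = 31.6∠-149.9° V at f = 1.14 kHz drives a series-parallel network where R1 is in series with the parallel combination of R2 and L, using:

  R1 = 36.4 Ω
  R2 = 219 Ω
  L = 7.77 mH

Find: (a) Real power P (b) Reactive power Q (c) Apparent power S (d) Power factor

Step 1 — Angular frequency: ω = 2π·f = 2π·1140 = 7163 rad/s.
Step 2 — Component impedances:
  R1: Z = R = 36.4 Ω
  R2: Z = R = 219 Ω
  L: Z = jωL = j·7163·0.00777 = 0 + j55.66 Ω
Step 3 — Parallel branch: R2 || L = 1/(1/R2 + 1/L) = 13.29 + j52.28 Ω.
Step 4 — Series with R1: Z_total = R1 + (R2 || L) = 49.69 + j52.28 Ω = 72.12∠46.5° Ω.
Step 5 — Source phasor: V = 31.6∠-149.9° V = -27.34 - j15.85 V.
Step 6 — Current: I = V / Z = -0.4204 + j0.1234 A = 0.4381∠163.6° A.
Step 7 — Complex power: S = V·I* = 9.538 + j10.04 VA.
Step 8 — Real power: P = Re(S) = 9.538 W.
Step 9 — Reactive power: Q = Im(S) = 10.04 VAR.
Step 10 — Apparent power: |S| = 13.85 VA.
Step 11 — Power factor: PF = P/|S| = 0.6889 (lagging).

(a) P = 9.538 W  (b) Q = 10.04 VAR  (c) S = 13.85 VA  (d) PF = 0.6889 (lagging)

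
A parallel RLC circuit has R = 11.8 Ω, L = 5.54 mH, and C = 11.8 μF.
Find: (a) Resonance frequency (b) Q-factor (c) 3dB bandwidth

Step 1 — Resonance: ω₀ = 1/√(LC) = 1/√(0.00554·1.18e-05) = 3911 rad/s.
Step 2 — f₀ = ω₀/(2π) = 622.5 Hz.
Step 3 — Parallel Q: Q = R/(ω₀L) = 11.8/(3911·0.00554) = 0.5446.
Step 4 — Bandwidth: Δω = ω₀/Q = 7182 rad/s; BW = Δω/(2π) = 1143 Hz.

(a) f₀ = 622.5 Hz  (b) Q = 0.5446  (c) BW = 1143 Hz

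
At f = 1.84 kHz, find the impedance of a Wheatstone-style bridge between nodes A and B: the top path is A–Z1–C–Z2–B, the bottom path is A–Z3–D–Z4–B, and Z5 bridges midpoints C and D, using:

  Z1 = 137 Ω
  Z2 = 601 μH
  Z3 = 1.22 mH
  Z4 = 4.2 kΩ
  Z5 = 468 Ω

Step 1 — Angular frequency: ω = 2π·f = 2π·1840 = 1.156e+04 rad/s.
Step 2 — Component impedances:
  Z1: Z = R = 137 Ω
  Z2: Z = jωL = j·1.156e+04·0.000601 = 0 + j6.948 Ω
  Z3: Z = jωL = j·1.156e+04·0.00122 = 0 + j14.1 Ω
  Z4: Z = R = 4200 Ω
  Z5: Z = R = 468 Ω
Step 3 — Bridge requires nodal analysis (the Z5 bridge couples midpoints C and D, so the two paths cannot be reduced to a simple series/parallel combination). Setting node B to ground and injecting 1 A at node A, the 3-node admittance system at A, C, D solves to V_A = Z_AB = 103.4 + j7.46 Ω = 103.7∠4.1° Ω.

Z = 103.4 + j7.46 Ω = 103.7∠4.1° Ω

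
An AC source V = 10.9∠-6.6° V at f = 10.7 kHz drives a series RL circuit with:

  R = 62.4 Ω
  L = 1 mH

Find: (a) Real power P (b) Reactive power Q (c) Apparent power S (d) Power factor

Step 1 — Angular frequency: ω = 2π·f = 2π·1.07e+04 = 6.723e+04 rad/s.
Step 2 — Component impedances:
  R: Z = R = 62.4 Ω
  L: Z = jωL = j·6.723e+04·0.001 = 0 + j67.23 Ω
Step 3 — Series combination: Z_total = R + L = 62.4 + j67.23 Ω = 91.73∠47.1° Ω.
Step 4 — Source phasor: V = 10.9∠-6.6° V = 10.83 - j1.253 V.
Step 5 — Current: I = V / Z = 0.07029 - j0.09581 A = 0.1188∠-53.7° A.
Step 6 — Complex power: S = V·I* = 0.8812 + j0.9494 VA.
Step 7 — Real power: P = Re(S) = 0.8812 W.
Step 8 — Reactive power: Q = Im(S) = 0.9494 VAR.
Step 9 — Apparent power: |S| = 1.295 VA.
Step 10 — Power factor: PF = P/|S| = 0.6803 (lagging).

(a) P = 0.8812 W  (b) Q = 0.9494 VAR  (c) S = 1.295 VA  (d) PF = 0.6803 (lagging)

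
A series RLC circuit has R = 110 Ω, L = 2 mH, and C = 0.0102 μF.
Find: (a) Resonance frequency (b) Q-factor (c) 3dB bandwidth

Step 1 — Resonance: ω₀ = 1/√(LC) = 1/√(0.002·1.02e-08) = 2.214e+05 rad/s.
Step 2 — f₀ = ω₀/(2π) = 3.524e+04 Hz.
Step 3 — Series Q: Q = ω₀L/R = 2.214e+05·0.002/110 = 4.026.
Step 4 — Bandwidth: Δω = ω₀/Q = 5.5e+04 rad/s; BW = Δω/(2π) = 8754 Hz.

(a) f₀ = 3.524e+04 Hz  (b) Q = 4.026  (c) BW = 8754 Hz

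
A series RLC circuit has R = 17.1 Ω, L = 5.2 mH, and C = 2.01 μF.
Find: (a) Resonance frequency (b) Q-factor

Step 1 — Resonance condition Im(Z)=0 gives ω₀ = 1/√(LC).
Step 2 — ω₀ = 1/√(0.0052·2.01e-06) = 9781 rad/s.
Step 3 — f₀ = ω₀/(2π) = 1557 Hz.
Step 4 — Series Q: Q = ω₀L/R = 9781·0.0052/17.1 = 2.974.

(a) f₀ = 1557 Hz  (b) Q = 2.974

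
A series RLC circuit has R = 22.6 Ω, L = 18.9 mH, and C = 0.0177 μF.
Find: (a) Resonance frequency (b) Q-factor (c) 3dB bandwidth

Step 1 — Resonance condition Im(Z)=0 gives ω₀ = 1/√(LC).
Step 2 — ω₀ = 1/√(0.0189·1.77e-08) = 5.467e+04 rad/s.
Step 3 — f₀ = ω₀/(2π) = 8702 Hz.
Step 4 — Series Q: Q = ω₀L/R = 5.467e+04·0.0189/22.6 = 45.72.
Step 5 — 3dB bandwidth: Δω = ω₀/Q = 1196 rad/s; BW = Δω/(2π) = 190.3 Hz.

(a) f₀ = 8702 Hz  (b) Q = 45.72  (c) BW = 190.3 Hz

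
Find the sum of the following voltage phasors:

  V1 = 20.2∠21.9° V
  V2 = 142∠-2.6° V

Step 1 — Convert each phasor to rectangular form:
  V1 = 20.2·(cos(21.9°) + j·sin(21.9°)) = 18.74 + j7.534 V
  V2 = 142·(cos(-2.6°) + j·sin(-2.6°)) = 141.9 - j6.442 V
Step 2 — Sum components: V_total = 160.6 + j1.093 V.
Step 3 — Convert to polar: |V_total| = 160.6 V, ∠V_total = 0.4°.

V_total = 160.6∠0.4° V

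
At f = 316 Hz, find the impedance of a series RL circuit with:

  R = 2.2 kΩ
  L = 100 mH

Step 1 — Angular frequency: ω = 2π·f = 2π·316 = 1985 rad/s.
Step 2 — Component impedances:
  R: Z = R = 2200 Ω
  L: Z = jωL = j·1985·0.1 = 0 + j198.5 Ω
Step 3 — Series combination: Z_total = R + L = 2200 + j198.5 Ω = 2209∠5.2° Ω.

Z = 2200 + j198.5 Ω = 2209∠5.2° Ω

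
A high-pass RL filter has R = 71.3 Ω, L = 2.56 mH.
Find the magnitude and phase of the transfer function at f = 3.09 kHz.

Step 1 — Angular frequency: ω = 2π·3090 = 1.942e+04 rad/s.
Step 2 — Transfer function: H(jω) = jωL/(R + jωL).
Step 3 — Numerator jωL = j·49.7; denominator R + jωL = 71.3 + j49.7.
Step 4 — H = 0.327 + j0.4691.
Step 5 — Magnitude: |H| = 0.5719 (-4.9 dB); phase: φ = 55.1°.

|H| = 0.5719 (-4.9 dB), φ = 55.1°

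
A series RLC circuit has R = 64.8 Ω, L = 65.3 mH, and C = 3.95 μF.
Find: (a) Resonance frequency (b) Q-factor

Step 1 — Resonance condition Im(Z)=0 gives ω₀ = 1/√(LC).
Step 2 — ω₀ = 1/√(0.0653·3.95e-06) = 1969 rad/s.
Step 3 — f₀ = ω₀/(2π) = 313.4 Hz.
Step 4 — Series Q: Q = ω₀L/R = 1969·0.0653/64.8 = 1.984.

(a) f₀ = 313.4 Hz  (b) Q = 1.984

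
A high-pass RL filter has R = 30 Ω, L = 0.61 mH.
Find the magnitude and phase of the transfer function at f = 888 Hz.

Step 1 — Angular frequency: ω = 2π·888 = 5579 rad/s.
Step 2 — Transfer function: H(jω) = jωL/(R + jωL).
Step 3 — Numerator jωL = j·3.403; denominator R + jωL = 30 + j3.403.
Step 4 — H = 0.01271 + j0.112.
Step 5 — Magnitude: |H| = 0.1127 (-19.0 dB); phase: φ = 83.5°.

|H| = 0.1127 (-19.0 dB), φ = 83.5°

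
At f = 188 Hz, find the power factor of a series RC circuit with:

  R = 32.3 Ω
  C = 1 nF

Step 1 — Angular frequency: ω = 2π·f = 2π·188 = 1181 rad/s.
Step 2 — Component impedances:
  R: Z = R = 32.3 Ω
  C: Z = 1/(jωC) = -j/(ω·C) = 0 - j8.466e+05 Ω
Step 3 — Series combination: Z_total = R + C = 32.3 - j8.466e+05 Ω = 8.466e+05∠-90.0° Ω.
Step 4 — Power factor: PF = cos(φ) = Re(Z)/|Z| = 32.3/8.466e+05 = 3.815e-05.
Step 5 — Type: Im(Z) = -8.466e+05 ⇒ leading (phase φ = -90.0°).

PF = 3.815e-05 (leading, φ = -90.0°)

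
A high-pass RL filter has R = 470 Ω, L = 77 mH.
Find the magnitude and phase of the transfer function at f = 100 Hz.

Step 1 — Angular frequency: ω = 2π·100 = 628.3 rad/s.
Step 2 — Transfer function: H(jω) = jωL/(R + jωL).
Step 3 — Numerator jωL = j·48.38; denominator R + jωL = 470 + j48.38.
Step 4 — H = 0.01048 + j0.1019.
Step 5 — Magnitude: |H| = 0.1024 (-19.8 dB); phase: φ = 84.1°.

|H| = 0.1024 (-19.8 dB), φ = 84.1°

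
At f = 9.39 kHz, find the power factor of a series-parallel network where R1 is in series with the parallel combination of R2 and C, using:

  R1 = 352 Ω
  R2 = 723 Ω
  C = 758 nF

Step 1 — Angular frequency: ω = 2π·f = 2π·9390 = 5.9e+04 rad/s.
Step 2 — Component impedances:
  R1: Z = R = 352 Ω
  R2: Z = R = 723 Ω
  C: Z = 1/(jωC) = -j/(ω·C) = 0 - j22.36 Ω
Step 3 — Parallel branch: R2 || C = 1/(1/R2 + 1/C) = 0.6909 - j22.34 Ω.
Step 4 — Series with R1: Z_total = R1 + (R2 || C) = 352.7 - j22.34 Ω = 353.4∠-3.6° Ω.
Step 5 — Power factor: PF = cos(φ) = Re(Z)/|Z| = 352.7/353.4 = 0.998.
Step 6 — Type: Im(Z) = -22.34 ⇒ leading (phase φ = -3.6°).

PF = 0.998 (leading, φ = -3.6°)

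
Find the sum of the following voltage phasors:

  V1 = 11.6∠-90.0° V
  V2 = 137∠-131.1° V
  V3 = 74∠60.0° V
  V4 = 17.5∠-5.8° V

Step 1 — Convert each phasor to rectangular form:
  V1 = 11.6·(cos(-90.0°) + j·sin(-90.0°)) = 0 - j11.6 V
  V2 = 137·(cos(-131.1°) + j·sin(-131.1°)) = -90.06 - j103.2 V
  V3 = 74·(cos(60.0°) + j·sin(60.0°)) = 37 + j64.09 V
  V4 = 17.5·(cos(-5.8°) + j·sin(-5.8°)) = 17.41 - j1.768 V
Step 2 — Sum components: V_total = -35.65 - j52.52 V.
Step 3 — Convert to polar: |V_total| = 63.48 V, ∠V_total = -124.2°.

V_total = 63.48∠-124.2° V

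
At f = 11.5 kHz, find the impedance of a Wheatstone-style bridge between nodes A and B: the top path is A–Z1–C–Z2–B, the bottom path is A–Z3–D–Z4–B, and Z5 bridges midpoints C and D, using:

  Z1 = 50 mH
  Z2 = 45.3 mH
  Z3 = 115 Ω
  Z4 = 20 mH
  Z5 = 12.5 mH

Step 1 — Angular frequency: ω = 2π·f = 2π·1.15e+04 = 7.226e+04 rad/s.
Step 2 — Component impedances:
  Z1: Z = jωL = j·7.226e+04·0.05 = 0 + j3613 Ω
  Z2: Z = jωL = j·7.226e+04·0.0453 = 0 + j3273 Ω
  Z3: Z = R = 115 Ω
  Z4: Z = jωL = j·7.226e+04·0.02 = 0 + j1445 Ω
  Z5: Z = jωL = j·7.226e+04·0.0125 = 0 + j903.2 Ω
Step 3 — Bridge requires nodal analysis (the Z5 bridge couples midpoints C and D, so the two paths cannot be reduced to a simple series/parallel combination). Setting node B to ground and injecting 1 A at node A, the 3-node admittance system at A, C, D solves to V_A = Z_AB = 103 + j1064 Ω = 1069∠84.5° Ω.

Z = 103 + j1064 Ω = 1069∠84.5° Ω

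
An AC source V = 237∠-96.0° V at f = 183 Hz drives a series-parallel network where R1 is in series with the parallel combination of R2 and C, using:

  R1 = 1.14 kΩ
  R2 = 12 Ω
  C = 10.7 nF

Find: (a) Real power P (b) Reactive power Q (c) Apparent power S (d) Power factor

Step 1 — Angular frequency: ω = 2π·f = 2π·183 = 1150 rad/s.
Step 2 — Component impedances:
  R1: Z = R = 1140 Ω
  R2: Z = R = 12 Ω
  C: Z = 1/(jωC) = -j/(ω·C) = 0 - j8.128e+04 Ω
Step 3 — Parallel branch: R2 || C = 1/(1/R2 + 1/C) = 12 - j0.001772 Ω.
Step 4 — Series with R1: Z_total = R1 + (R2 || C) = 1152 - j0.001772 Ω = 1152∠-0.0° Ω.
Step 5 — Source phasor: V = 237∠-96.0° V = -24.77 - j235.7 V.
Step 6 — Current: I = V / Z = -0.0215 - j0.2046 A = 0.2057∠-96.0° A.
Step 7 — Complex power: S = V·I* = 48.76 - j7.498e-05 VA.
Step 8 — Real power: P = Re(S) = 48.76 W.
Step 9 — Reactive power: Q = Im(S) = -7.498e-05 VAR.
Step 10 — Apparent power: |S| = 48.76 VA.
Step 11 — Power factor: PF = P/|S| = 1 (leading).

(a) P = 48.76 W  (b) Q = -7.498e-05 VAR  (c) S = 48.76 VA  (d) PF = 1 (leading)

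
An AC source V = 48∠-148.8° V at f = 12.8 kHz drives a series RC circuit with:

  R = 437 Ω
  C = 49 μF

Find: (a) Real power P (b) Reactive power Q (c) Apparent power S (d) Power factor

Step 1 — Angular frequency: ω = 2π·f = 2π·1.28e+04 = 8.042e+04 rad/s.
Step 2 — Component impedances:
  R: Z = R = 437 Ω
  C: Z = 1/(jωC) = -j/(ω·C) = 0 - j0.2538 Ω
Step 3 — Series combination: Z_total = R + C = 437 - j0.2538 Ω = 437∠-0.0° Ω.
Step 4 — Source phasor: V = 48∠-148.8° V = -41.06 - j24.87 V.
Step 5 — Current: I = V / Z = -0.09392 - j0.05695 A = 0.1098∠-148.8° A.
Step 6 — Complex power: S = V·I* = 5.272 - j0.003061 VA.
Step 7 — Real power: P = Re(S) = 5.272 W.
Step 8 — Reactive power: Q = Im(S) = -0.003061 VAR.
Step 9 — Apparent power: |S| = 5.272 VA.
Step 10 — Power factor: PF = P/|S| = 1 (leading).

(a) P = 5.272 W  (b) Q = -0.003061 VAR  (c) S = 5.272 VA  (d) PF = 1 (leading)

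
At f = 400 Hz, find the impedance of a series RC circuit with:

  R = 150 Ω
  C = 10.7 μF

Step 1 — Angular frequency: ω = 2π·f = 2π·400 = 2513 rad/s.
Step 2 — Component impedances:
  R: Z = R = 150 Ω
  C: Z = 1/(jωC) = -j/(ω·C) = 0 - j37.19 Ω
Step 3 — Series combination: Z_total = R + C = 150 - j37.19 Ω = 154.5∠-13.9° Ω.

Z = 150 - j37.19 Ω = 154.5∠-13.9° Ω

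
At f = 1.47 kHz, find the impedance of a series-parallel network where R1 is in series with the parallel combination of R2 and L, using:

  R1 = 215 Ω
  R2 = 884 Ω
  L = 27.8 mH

Step 1 — Angular frequency: ω = 2π·f = 2π·1470 = 9236 rad/s.
Step 2 — Component impedances:
  R1: Z = R = 215 Ω
  R2: Z = R = 884 Ω
  L: Z = jωL = j·9236·0.0278 = 0 + j256.8 Ω
Step 3 — Parallel branch: R2 || L = 1/(1/R2 + 1/L) = 68.78 + j236.8 Ω.
Step 4 — Series with R1: Z_total = R1 + (R2 || L) = 283.8 + j236.8 Ω = 369.6∠39.8° Ω.

Z = 283.8 + j236.8 Ω = 369.6∠39.8° Ω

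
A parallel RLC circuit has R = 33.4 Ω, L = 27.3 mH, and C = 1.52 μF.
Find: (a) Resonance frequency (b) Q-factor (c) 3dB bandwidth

Step 1 — Resonance: ω₀ = 1/√(LC) = 1/√(0.0273·1.52e-06) = 4909 rad/s.
Step 2 — f₀ = ω₀/(2π) = 781.3 Hz.
Step 3 — Parallel Q: Q = R/(ω₀L) = 33.4/(4909·0.0273) = 0.2492.
Step 4 — Bandwidth: Δω = ω₀/Q = 1.97e+04 rad/s; BW = Δω/(2π) = 3135 Hz.

(a) f₀ = 781.3 Hz  (b) Q = 0.2492  (c) BW = 3135 Hz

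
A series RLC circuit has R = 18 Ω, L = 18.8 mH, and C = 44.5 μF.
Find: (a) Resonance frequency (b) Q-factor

Step 1 — Resonance condition Im(Z)=0 gives ω₀ = 1/√(LC).
Step 2 — ω₀ = 1/√(0.0188·4.45e-05) = 1093 rad/s.
Step 3 — f₀ = ω₀/(2π) = 174 Hz.
Step 4 — Series Q: Q = ω₀L/R = 1093·0.0188/18 = 1.142.

(a) f₀ = 174 Hz  (b) Q = 1.142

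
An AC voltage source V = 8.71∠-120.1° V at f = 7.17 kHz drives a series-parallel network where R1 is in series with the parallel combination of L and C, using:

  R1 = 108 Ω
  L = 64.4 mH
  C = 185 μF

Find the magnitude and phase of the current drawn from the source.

Step 1 — Angular frequency: ω = 2π·f = 2π·7170 = 4.505e+04 rad/s.
Step 2 — Component impedances:
  R1: Z = R = 108 Ω
  L: Z = jωL = j·4.505e+04·0.0644 = 0 + j2901 Ω
  C: Z = 1/(jωC) = -j/(ω·C) = 0 - j0.12 Ω
Step 3 — Parallel branch: L || C = 1/(1/L + 1/C) = 0 - j0.12 Ω.
Step 4 — Series with R1: Z_total = R1 + (L || C) = 108 - j0.12 Ω = 108∠-0.1° Ω.
Step 5 — Source phasor: V = 8.71∠-120.1° V = -4.368 - j7.535 V.
Step 6 — Ohm's law: I = V / Z_total = (-4.368 - j7.535) / (108 - j0.12) = -0.04037 - j0.06982 A.
Step 7 — Convert to polar: |I| = 0.08065 A, ∠I = -120.0°.

I = 0.08065∠-120.0° A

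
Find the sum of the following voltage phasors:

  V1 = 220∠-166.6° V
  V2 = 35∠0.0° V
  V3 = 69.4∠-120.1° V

Step 1 — Convert each phasor to rectangular form:
  V1 = 220·(cos(-166.6°) + j·sin(-166.6°)) = -214 - j50.98 V
  V2 = 35·(cos(0.0°) + j·sin(0.0°)) = 35 V
  V3 = 69.4·(cos(-120.1°) + j·sin(-120.1°)) = -34.8 - j60.04 V
Step 2 — Sum components: V_total = -213.8 - j111 V.
Step 3 — Convert to polar: |V_total| = 240.9 V, ∠V_total = -152.6°.

V_total = 240.9∠-152.6° V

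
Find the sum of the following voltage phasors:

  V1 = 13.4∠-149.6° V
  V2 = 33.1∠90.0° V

Step 1 — Convert each phasor to rectangular form:
  V1 = 13.4·(cos(-149.6°) + j·sin(-149.6°)) = -11.56 - j6.781 V
  V2 = 33.1·(cos(90.0°) + j·sin(90.0°)) = 0 + j33.1 V
Step 2 — Sum components: V_total = -11.56 + j26.32 V.
Step 3 — Convert to polar: |V_total| = 28.75 V, ∠V_total = 113.7°.

V_total = 28.75∠113.7° V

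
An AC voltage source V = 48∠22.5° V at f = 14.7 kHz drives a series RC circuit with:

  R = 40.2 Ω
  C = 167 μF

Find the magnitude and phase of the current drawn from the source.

Step 1 — Angular frequency: ω = 2π·f = 2π·1.47e+04 = 9.236e+04 rad/s.
Step 2 — Component impedances:
  R: Z = R = 40.2 Ω
  C: Z = 1/(jωC) = -j/(ω·C) = 0 - j0.06483 Ω
Step 3 — Series combination: Z_total = R + C = 40.2 - j0.06483 Ω = 40.2∠-0.1° Ω.
Step 4 — Source phasor: V = 48∠22.5° V = 44.35 + j18.37 V.
Step 5 — Ohm's law: I = V / Z_total = (44.35 + j18.37) / (40.2 - j0.06483) = 1.102 + j0.4587 A.
Step 6 — Convert to polar: |I| = 1.194 A, ∠I = 22.6°.

I = 1.194∠22.6° A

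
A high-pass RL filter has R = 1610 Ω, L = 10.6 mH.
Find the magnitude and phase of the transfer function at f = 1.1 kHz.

Step 1 — Angular frequency: ω = 2π·1100 = 6912 rad/s.
Step 2 — Transfer function: H(jω) = jωL/(R + jωL).
Step 3 — Numerator jωL = j·73.26; denominator R + jωL = 1610 + j73.26.
Step 4 — H = 0.002066 + j0.04541.
Step 5 — Magnitude: |H| = 0.04546 (-26.8 dB); phase: φ = 87.4°.

|H| = 0.04546 (-26.8 dB), φ = 87.4°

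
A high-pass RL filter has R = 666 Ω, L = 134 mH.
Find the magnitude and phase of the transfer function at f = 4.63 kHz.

Step 1 — Angular frequency: ω = 2π·4630 = 2.909e+04 rad/s.
Step 2 — Transfer function: H(jω) = jωL/(R + jωL).
Step 3 — Numerator jωL = j·3898; denominator R + jωL = 666 + j3898.
Step 4 — H = 0.9716 + j0.166.
Step 5 — Magnitude: |H| = 0.9857 (-0.1 dB); phase: φ = 9.7°.

|H| = 0.9857 (-0.1 dB), φ = 9.7°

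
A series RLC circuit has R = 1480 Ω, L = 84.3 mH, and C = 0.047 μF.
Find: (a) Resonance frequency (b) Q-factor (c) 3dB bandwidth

Step 1 — Resonance condition Im(Z)=0 gives ω₀ = 1/√(LC).
Step 2 — ω₀ = 1/√(0.0843·4.7e-08) = 1.589e+04 rad/s.
Step 3 — f₀ = ω₀/(2π) = 2528 Hz.
Step 4 — Series Q: Q = ω₀L/R = 1.589e+04·0.0843/1480 = 0.9049.
Step 5 — 3dB bandwidth: Δω = ω₀/Q = 1.756e+04 rad/s; BW = Δω/(2π) = 2794 Hz.

(a) f₀ = 2528 Hz  (b) Q = 0.9049  (c) BW = 2794 Hz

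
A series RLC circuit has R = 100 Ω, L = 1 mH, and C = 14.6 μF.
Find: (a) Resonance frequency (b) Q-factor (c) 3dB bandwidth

Step 1 — Resonance condition Im(Z)=0 gives ω₀ = 1/√(LC).
Step 2 — ω₀ = 1/√(0.001·1.46e-05) = 8276 rad/s.
Step 3 — f₀ = ω₀/(2π) = 1317 Hz.
Step 4 — Series Q: Q = ω₀L/R = 8276·0.001/100 = 0.08276.
Step 5 — 3dB bandwidth: Δω = ω₀/Q = 1e+05 rad/s; BW = Δω/(2π) = 1.592e+04 Hz.

(a) f₀ = 1317 Hz  (b) Q = 0.08276  (c) BW = 1.592e+04 Hz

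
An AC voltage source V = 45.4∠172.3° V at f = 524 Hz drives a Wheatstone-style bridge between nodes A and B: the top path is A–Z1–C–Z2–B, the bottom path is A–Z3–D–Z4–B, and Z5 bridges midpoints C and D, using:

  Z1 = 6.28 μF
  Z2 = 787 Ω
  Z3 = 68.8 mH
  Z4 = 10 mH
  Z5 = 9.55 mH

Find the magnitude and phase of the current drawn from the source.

Step 1 — Angular frequency: ω = 2π·f = 2π·524 = 3292 rad/s.
Step 2 — Component impedances:
  Z1: Z = 1/(jωC) = -j/(ω·C) = 0 - j48.36 Ω
  Z2: Z = R = 787 Ω
  Z3: Z = jωL = j·3292·0.0688 = 0 + j226.5 Ω
  Z4: Z = jωL = j·3292·0.01 = 0 + j32.92 Ω
  Z5: Z = jωL = j·3292·0.00955 = 0 + j31.44 Ω
Step 3 — Bridge requires nodal analysis (the Z5 bridge couples midpoints C and D, so the two paths cannot be reduced to a simple series/parallel combination). Setting node B to ground and injecting 1 A at node A, the 3-node admittance system at A, C, D solves to V_A = Z_AB = 5.655 + j14.21 Ω = 15.29∠68.3° Ω.
Step 4 — Source phasor: V = 45.4∠172.3° V = -44.99 + j6.083 V.
Step 5 — Ohm's law: I = V / Z_total = (-44.99 + j6.083) / (5.655 + j14.21) = -0.7186 + j2.881 A.
Step 6 — Convert to polar: |I| = 2.969 A, ∠I = 104.0°.

I = 2.969∠104.0° A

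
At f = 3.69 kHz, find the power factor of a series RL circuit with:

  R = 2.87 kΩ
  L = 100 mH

Step 1 — Angular frequency: ω = 2π·f = 2π·3690 = 2.318e+04 rad/s.
Step 2 — Component impedances:
  R: Z = R = 2870 Ω
  L: Z = jωL = j·2.318e+04·0.1 = 0 + j2318 Ω
Step 3 — Series combination: Z_total = R + L = 2870 + j2318 Ω = 3689∠38.9° Ω.
Step 4 — Power factor: PF = cos(φ) = Re(Z)/|Z| = 2870/3689.5 = 0.7779.
Step 5 — Type: Im(Z) = 2318 ⇒ lagging (phase φ = 38.9°).

PF = 0.7779 (lagging, φ = 38.9°)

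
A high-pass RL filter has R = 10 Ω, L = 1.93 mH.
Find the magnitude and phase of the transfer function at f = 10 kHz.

Step 1 — Angular frequency: ω = 2π·1e+04 = 6.283e+04 rad/s.
Step 2 — Transfer function: H(jω) = jωL/(R + jωL).
Step 3 — Numerator jωL = j·121.3; denominator R + jωL = 10 + j121.3.
Step 4 — H = 0.9932 + j0.08191.
Step 5 — Magnitude: |H| = 0.9966 (-0.0 dB); phase: φ = 4.7°.

|H| = 0.9966 (-0.0 dB), φ = 4.7°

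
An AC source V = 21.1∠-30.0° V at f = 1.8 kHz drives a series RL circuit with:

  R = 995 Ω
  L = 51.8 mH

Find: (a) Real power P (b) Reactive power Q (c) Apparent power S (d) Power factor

Step 1 — Angular frequency: ω = 2π·f = 2π·1800 = 1.131e+04 rad/s.
Step 2 — Component impedances:
  R: Z = R = 995 Ω
  L: Z = jωL = j·1.131e+04·0.0518 = 0 + j585.8 Ω
Step 3 — Series combination: Z_total = R + L = 995 + j585.8 Ω = 1155∠30.5° Ω.
Step 4 — Source phasor: V = 21.1∠-30.0° V = 18.27 - j10.55 V.
Step 5 — Current: I = V / Z = 0.009001 - j0.0159 A = 0.01827∠-60.5° A.
Step 6 — Complex power: S = V·I* = 0.3323 + j0.1956 VA.
Step 7 — Real power: P = Re(S) = 0.3323 W.
Step 8 — Reactive power: Q = Im(S) = 0.1956 VAR.
Step 9 — Apparent power: |S| = 0.3856 VA.
Step 10 — Power factor: PF = P/|S| = 0.8617 (lagging).

(a) P = 0.3323 W  (b) Q = 0.1956 VAR  (c) S = 0.3856 VA  (d) PF = 0.8617 (lagging)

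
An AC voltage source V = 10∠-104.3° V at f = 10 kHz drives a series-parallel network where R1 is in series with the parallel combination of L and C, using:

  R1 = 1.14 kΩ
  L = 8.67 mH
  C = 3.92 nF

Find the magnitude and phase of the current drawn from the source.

Step 1 — Angular frequency: ω = 2π·f = 2π·1e+04 = 6.283e+04 rad/s.
Step 2 — Component impedances:
  R1: Z = R = 1140 Ω
  L: Z = jωL = j·6.283e+04·0.00867 = 0 + j544.8 Ω
  C: Z = 1/(jωC) = -j/(ω·C) = 0 - j4060 Ω
Step 3 — Parallel branch: L || C = 1/(1/L + 1/C) = 0 + j629.2 Ω.
Step 4 — Series with R1: Z_total = R1 + (L || C) = 1140 + j629.2 Ω = 1302∠28.9° Ω.
Step 5 — Source phasor: V = 10∠-104.3° V = -2.47 - j9.69 V.
Step 6 — Ohm's law: I = V / Z_total = (-2.47 - j9.69) / (1140 + j629.2) = -0.005257 - j0.005599 A.
Step 7 — Convert to polar: |I| = 0.00768 A, ∠I = -133.2°.

I = 0.00768∠-133.2° A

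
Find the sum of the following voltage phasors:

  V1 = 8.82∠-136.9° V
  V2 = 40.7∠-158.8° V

Step 1 — Convert each phasor to rectangular form:
  V1 = 8.82·(cos(-136.9°) + j·sin(-136.9°)) = -6.44 - j6.026 V
  V2 = 40.7·(cos(-158.8°) + j·sin(-158.8°)) = -37.95 - j14.72 V
Step 2 — Sum components: V_total = -44.39 - j20.74 V.
Step 3 — Convert to polar: |V_total| = 48.99 V, ∠V_total = -154.9°.

V_total = 48.99∠-154.9° V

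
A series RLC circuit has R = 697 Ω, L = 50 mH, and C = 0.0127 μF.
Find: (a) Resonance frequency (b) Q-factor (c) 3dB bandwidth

Step 1 — Resonance: ω₀ = 1/√(LC) = 1/√(0.05·1.27e-08) = 3.968e+04 rad/s.
Step 2 — f₀ = ω₀/(2π) = 6316 Hz.
Step 3 — Series Q: Q = ω₀L/R = 3.968e+04·0.05/697 = 2.847.
Step 4 — Bandwidth: Δω = ω₀/Q = 1.394e+04 rad/s; BW = Δω/(2π) = 2219 Hz.

(a) f₀ = 6316 Hz  (b) Q = 2.847  (c) BW = 2219 Hz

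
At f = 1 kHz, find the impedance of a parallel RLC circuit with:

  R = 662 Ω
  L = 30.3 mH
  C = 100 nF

Step 1 — Angular frequency: ω = 2π·f = 2π·1000 = 6283 rad/s.
Step 2 — Component impedances:
  R: Z = R = 662 Ω
  L: Z = jωL = j·6283·0.0303 = 0 + j190.4 Ω
  C: Z = 1/(jωC) = -j/(ω·C) = 0 - j1592 Ω
Step 3 — Parallel combination: 1/Z_total = 1/R + 1/L + 1/C; Z_total = 63.83 + j195.4 Ω = 205.6∠71.9° Ω.

Z = 63.83 + j195.4 Ω = 205.6∠71.9° Ω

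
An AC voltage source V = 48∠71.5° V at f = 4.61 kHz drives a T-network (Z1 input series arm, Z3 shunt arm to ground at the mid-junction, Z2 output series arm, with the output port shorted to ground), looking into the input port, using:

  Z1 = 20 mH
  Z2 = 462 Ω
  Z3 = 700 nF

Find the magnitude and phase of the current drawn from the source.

Step 1 — Angular frequency: ω = 2π·f = 2π·4610 = 2.897e+04 rad/s.
Step 2 — Component impedances:
  Z1: Z = jωL = j·2.897e+04·0.02 = 0 + j579.3 Ω
  Z2: Z = R = 462 Ω
  Z3: Z = 1/(jωC) = -j/(ω·C) = 0 - j49.32 Ω
Step 3 — With the output port shorted to ground, the output series arm Z2 runs from the junction to ground; the shunt arm Z3 also runs from the junction to ground. They appear in parallel: Z3 || Z2 = 5.206 - j48.76 Ω.
Step 4 — Series with input arm Z1: Z_in = Z1 + (Z3 || Z2) = 5.206 + j530.5 Ω = 530.6∠89.4° Ω.
Step 5 — Source phasor: V = 48∠71.5° V = 15.23 + j45.52 V.
Step 6 — Ohm's law: I = V / Z_total = (15.23 + j45.52) / (5.206 + j530.5) = 0.08607 - j0.02786 A.
Step 7 — Convert to polar: |I| = 0.09047 A, ∠I = -17.9°.

I = 0.09047∠-17.9° A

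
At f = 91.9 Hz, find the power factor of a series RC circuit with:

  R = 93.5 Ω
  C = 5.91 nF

Step 1 — Angular frequency: ω = 2π·f = 2π·91.9 = 577.4 rad/s.
Step 2 — Component impedances:
  R: Z = R = 93.5 Ω
  C: Z = 1/(jωC) = -j/(ω·C) = 0 - j2.93e+05 Ω
Step 3 — Series combination: Z_total = R + C = 93.5 - j2.93e+05 Ω = 2.93e+05∠-90.0° Ω.
Step 4 — Power factor: PF = cos(φ) = Re(Z)/|Z| = 93.5/2.93e+05 = 0.0003191.
Step 5 — Type: Im(Z) = -2.93e+05 ⇒ leading (phase φ = -90.0°).

PF = 0.0003191 (leading, φ = -90.0°)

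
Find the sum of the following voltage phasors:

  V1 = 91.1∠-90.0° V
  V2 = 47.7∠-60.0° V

Step 1 — Convert each phasor to rectangular form:
  V1 = 91.1·(cos(-90.0°) + j·sin(-90.0°)) = 0 - j91.1 V
  V2 = 47.7·(cos(-60.0°) + j·sin(-60.0°)) = 23.85 - j41.31 V
Step 2 — Sum components: V_total = 23.85 - j132.4 V.
Step 3 — Convert to polar: |V_total| = 134.5 V, ∠V_total = -79.8°.

V_total = 134.5∠-79.8° V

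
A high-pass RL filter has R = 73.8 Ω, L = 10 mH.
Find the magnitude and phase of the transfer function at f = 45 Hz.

Step 1 — Angular frequency: ω = 2π·45 = 282.7 rad/s.
Step 2 — Transfer function: H(jω) = jωL/(R + jωL).
Step 3 — Numerator jωL = j·2.827; denominator R + jωL = 73.8 + j2.827.
Step 4 — H = 0.001466 + j0.03826.
Step 5 — Magnitude: |H| = 0.03828 (-28.3 dB); phase: φ = 87.8°.

|H| = 0.03828 (-28.3 dB), φ = 87.8°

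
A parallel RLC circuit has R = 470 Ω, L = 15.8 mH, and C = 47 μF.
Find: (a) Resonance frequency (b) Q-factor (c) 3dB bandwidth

Step 1 — Resonance: ω₀ = 1/√(LC) = 1/√(0.0158·4.7e-05) = 1160 rad/s.
Step 2 — f₀ = ω₀/(2π) = 184.7 Hz.
Step 3 — Parallel Q: Q = R/(ω₀L) = 470/(1160·0.0158) = 25.63.
Step 4 — Bandwidth: Δω = ω₀/Q = 45.27 rad/s; BW = Δω/(2π) = 7.205 Hz.

(a) f₀ = 184.7 Hz  (b) Q = 25.63  (c) BW = 7.205 Hz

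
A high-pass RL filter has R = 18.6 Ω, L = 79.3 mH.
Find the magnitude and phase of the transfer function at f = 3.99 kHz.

Step 1 — Angular frequency: ω = 2π·3990 = 2.507e+04 rad/s.
Step 2 — Transfer function: H(jω) = jωL/(R + jωL).
Step 3 — Numerator jωL = j·1988; denominator R + jωL = 18.6 + j1988.
Step 4 — H = 0.9999 + j0.009355.
Step 5 — Magnitude: |H| = 1 (-0.0 dB); phase: φ = 0.5°.

|H| = 1 (-0.0 dB), φ = 0.5°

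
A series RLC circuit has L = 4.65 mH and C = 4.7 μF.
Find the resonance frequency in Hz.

Step 1 — Resonance condition Im(Z)=0 gives ω₀ = 1/√(LC).
Step 2 — ω₀ = 1/√(0.00465·4.7e-06) = 6764 rad/s.
Step 3 — f₀ = ω₀/(2π) = 1077 Hz.

f₀ = 1077 Hz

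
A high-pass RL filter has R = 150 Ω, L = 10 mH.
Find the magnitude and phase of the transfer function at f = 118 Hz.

Step 1 — Angular frequency: ω = 2π·118 = 741.4 rad/s.
Step 2 — Transfer function: H(jω) = jωL/(R + jωL).
Step 3 — Numerator jωL = j·7.414; denominator R + jωL = 150 + j7.414.
Step 4 — H = 0.002437 + j0.04931.
Step 5 — Magnitude: |H| = 0.04937 (-26.1 dB); phase: φ = 87.2°.

|H| = 0.04937 (-26.1 dB), φ = 87.2°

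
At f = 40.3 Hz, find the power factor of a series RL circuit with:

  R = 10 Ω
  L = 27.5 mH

Step 1 — Angular frequency: ω = 2π·f = 2π·40.3 = 253.2 rad/s.
Step 2 — Component impedances:
  R: Z = R = 10 Ω
  L: Z = jωL = j·253.2·0.0275 = 0 + j6.963 Ω
Step 3 — Series combination: Z_total = R + L = 10 + j6.963 Ω = 12.19∠34.9° Ω.
Step 4 — Power factor: PF = cos(φ) = Re(Z)/|Z| = 10/12.186 = 0.8206.
Step 5 — Type: Im(Z) = 6.963 ⇒ lagging (phase φ = 34.9°).

PF = 0.8206 (lagging, φ = 34.9°)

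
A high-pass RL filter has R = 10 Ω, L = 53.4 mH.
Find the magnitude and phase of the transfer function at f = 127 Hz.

Step 1 — Angular frequency: ω = 2π·127 = 798 rad/s.
Step 2 — Transfer function: H(jω) = jωL/(R + jωL).
Step 3 — Numerator jωL = j·42.61; denominator R + jωL = 10 + j42.61.
Step 4 — H = 0.9478 + j0.2224.
Step 5 — Magnitude: |H| = 0.9736 (-0.2 dB); phase: φ = 13.2°.

|H| = 0.9736 (-0.2 dB), φ = 13.2°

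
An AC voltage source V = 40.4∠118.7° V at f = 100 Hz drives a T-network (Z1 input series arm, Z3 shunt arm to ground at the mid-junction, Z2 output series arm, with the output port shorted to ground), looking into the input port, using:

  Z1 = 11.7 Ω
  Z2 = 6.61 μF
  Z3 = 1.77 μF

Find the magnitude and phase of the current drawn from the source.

Step 1 — Angular frequency: ω = 2π·f = 2π·100 = 628.3 rad/s.
Step 2 — Component impedances:
  Z1: Z = R = 11.7 Ω
  Z2: Z = 1/(jωC) = -j/(ω·C) = 0 - j240.8 Ω
  Z3: Z = 1/(jωC) = -j/(ω·C) = 0 - j899.2 Ω
Step 3 — With the output port shorted to ground, the output series arm Z2 runs from the junction to ground; the shunt arm Z3 also runs from the junction to ground. They appear in parallel: Z3 || Z2 = 0 - j189.9 Ω.
Step 4 — Series with input arm Z1: Z_in = Z1 + (Z3 || Z2) = 11.7 - j189.9 Ω = 190.3∠-86.5° Ω.
Step 5 — Source phasor: V = 40.4∠118.7° V = -19.4 + j35.44 V.
Step 6 — Ohm's law: I = V / Z_total = (-19.4 + j35.44) / (11.7 - j189.9) = -0.1921 - j0.09032 A.
Step 7 — Convert to polar: |I| = 0.2123 A, ∠I = -154.8°.

I = 0.2123∠-154.8° A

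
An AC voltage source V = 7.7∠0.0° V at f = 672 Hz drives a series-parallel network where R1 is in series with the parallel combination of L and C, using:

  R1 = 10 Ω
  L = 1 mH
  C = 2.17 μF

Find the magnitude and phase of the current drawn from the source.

Step 1 — Angular frequency: ω = 2π·f = 2π·672 = 4222 rad/s.
Step 2 — Component impedances:
  R1: Z = R = 10 Ω
  L: Z = jωL = j·4222·0.001 = 0 + j4.222 Ω
  C: Z = 1/(jωC) = -j/(ω·C) = 0 - j109.1 Ω
Step 3 — Parallel branch: L || C = 1/(1/L + 1/C) = 0 + j4.392 Ω.
Step 4 — Series with R1: Z_total = R1 + (L || C) = 10 + j4.392 Ω = 10.92∠23.7° Ω.
Step 5 — Source phasor: V = 7.7∠0.0° V = 7.7 V.
Step 6 — Ohm's law: I = V / Z_total = (7.7) / (10 + j4.392) = 0.6455 - j0.2835 A.
Step 7 — Convert to polar: |I| = 0.705 A, ∠I = -23.7°.

I = 0.705∠-23.7° A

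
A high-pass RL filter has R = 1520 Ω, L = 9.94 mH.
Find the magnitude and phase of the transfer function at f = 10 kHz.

Step 1 — Angular frequency: ω = 2π·1e+04 = 6.283e+04 rad/s.
Step 2 — Transfer function: H(jω) = jωL/(R + jωL).
Step 3 — Numerator jωL = j·624.5; denominator R + jωL = 1520 + j624.5.
Step 4 — H = 0.1444 + j0.3515.
Step 5 — Magnitude: |H| = 0.3801 (-8.4 dB); phase: φ = 67.7°.

|H| = 0.3801 (-8.4 dB), φ = 67.7°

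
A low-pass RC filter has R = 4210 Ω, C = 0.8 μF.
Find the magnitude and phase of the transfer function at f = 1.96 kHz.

Step 1 — Angular frequency: ω = 2π·1960 = 1.232e+04 rad/s.
Step 2 — Transfer function: H(jω) = 1/(1 + jωRC).
Step 3 — Denominator: 1 + jωRC = 1 + j·1.232e+04·4210·8e-07 = 1 + j41.48.
Step 4 — H = 0.0005809 - j0.0241.
Step 5 — Magnitude: |H| = 0.0241 (-32.4 dB); phase: φ = -88.6°.

|H| = 0.0241 (-32.4 dB), φ = -88.6°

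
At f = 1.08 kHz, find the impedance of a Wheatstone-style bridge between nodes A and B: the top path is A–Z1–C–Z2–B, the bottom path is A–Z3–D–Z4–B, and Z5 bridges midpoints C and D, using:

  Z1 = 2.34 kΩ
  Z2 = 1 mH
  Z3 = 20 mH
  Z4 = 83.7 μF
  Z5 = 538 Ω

Step 1 — Angular frequency: ω = 2π·f = 2π·1080 = 6786 rad/s.
Step 2 — Component impedances:
  Z1: Z = R = 2340 Ω
  Z2: Z = jωL = j·6786·0.001 = 0 + j6.786 Ω
  Z3: Z = jωL = j·6786·0.02 = 0 + j135.7 Ω
  Z4: Z = 1/(jωC) = -j/(ω·C) = 0 - j1.761 Ω
  Z5: Z = R = 538 Ω
Step 3 — Bridge requires nodal analysis (the Z5 bridge couples midpoints C and D, so the two paths cannot be reduced to a simple series/parallel combination). Setting node B to ground and injecting 1 A at node A, the 3-node admittance system at A, C, D solves to V_A = Z_AB = 7.647 + j133.5 Ω = 133.7∠86.7° Ω.

Z = 7.647 + j133.5 Ω = 133.7∠86.7° Ω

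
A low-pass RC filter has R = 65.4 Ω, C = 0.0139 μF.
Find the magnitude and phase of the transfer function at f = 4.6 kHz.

Step 1 — Angular frequency: ω = 2π·4600 = 2.89e+04 rad/s.
Step 2 — Transfer function: H(jω) = 1/(1 + jωRC).
Step 3 — Denominator: 1 + jωRC = 1 + j·2.89e+04·65.4·1.39e-08 = 1 + j0.02627.
Step 4 — H = 0.9993 - j0.02626.
Step 5 — Magnitude: |H| = 0.9997 (-0.0 dB); phase: φ = -1.5°.

|H| = 0.9997 (-0.0 dB), φ = -1.5°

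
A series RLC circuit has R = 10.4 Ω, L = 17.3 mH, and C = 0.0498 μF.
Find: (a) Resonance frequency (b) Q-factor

Step 1 — Resonance condition Im(Z)=0 gives ω₀ = 1/√(LC).
Step 2 — ω₀ = 1/√(0.0173·4.98e-08) = 3.407e+04 rad/s.
Step 3 — f₀ = ω₀/(2π) = 5422 Hz.
Step 4 — Series Q: Q = ω₀L/R = 3.407e+04·0.0173/10.4 = 56.67.

(a) f₀ = 5422 Hz  (b) Q = 56.67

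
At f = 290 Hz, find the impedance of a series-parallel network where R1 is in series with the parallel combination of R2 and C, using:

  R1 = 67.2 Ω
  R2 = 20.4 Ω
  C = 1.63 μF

Step 1 — Angular frequency: ω = 2π·f = 2π·290 = 1822 rad/s.
Step 2 — Component impedances:
  R1: Z = R = 67.2 Ω
  R2: Z = R = 20.4 Ω
  C: Z = 1/(jωC) = -j/(ω·C) = 0 - j336.7 Ω
Step 3 — Parallel branch: R2 || C = 1/(1/R2 + 1/C) = 20.33 - j1.231 Ω.
Step 4 — Series with R1: Z_total = R1 + (R2 || C) = 87.53 - j1.231 Ω = 87.53∠-0.8° Ω.

Z = 87.53 - j1.231 Ω = 87.53∠-0.8° Ω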